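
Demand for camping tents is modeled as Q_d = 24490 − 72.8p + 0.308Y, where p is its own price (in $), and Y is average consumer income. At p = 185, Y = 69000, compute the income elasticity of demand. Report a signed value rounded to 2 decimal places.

0.66

At the given values, Q_d = 24490 − 72.8(185) + 0.308(69000) = 32274.
∂Q_d/∂Y = 0.308.
E = (0.308) × (69000/32274) = 0.6584…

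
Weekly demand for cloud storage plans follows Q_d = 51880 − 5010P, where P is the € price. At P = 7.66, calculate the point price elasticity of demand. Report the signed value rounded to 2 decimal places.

-2.84

dQ_d/dP = −5010. At P = 7.66, Q_d = 51880 − 5010(7.66) = 13503.4.
Ed = (dQ_d/dP)·(P/Q_d) = −5010 × (7.66/13503.4) = -2.8419…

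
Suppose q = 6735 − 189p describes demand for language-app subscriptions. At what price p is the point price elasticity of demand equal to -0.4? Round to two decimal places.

10.18

Ed = −189p/(6735 − 189p). Set this equal to -0.4:
189p = 0.4·(6735 − 189p) ⇒ 189p(1 + 0.4) = 0.4·6735
p = 0.4·6735 / (189·1.4) = 10.1814…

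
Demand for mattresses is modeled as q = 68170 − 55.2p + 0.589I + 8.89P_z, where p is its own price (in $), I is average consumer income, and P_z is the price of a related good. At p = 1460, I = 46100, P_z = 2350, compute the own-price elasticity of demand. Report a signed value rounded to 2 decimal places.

At the given values, q = 68170 − 55.2(1460) + 0.589(46100) + 8.89(2350) = 35622.4.
∂q/∂p = −55.2.
E = (-55.2) × (1460/35622.4) = -2.2623…

-2.26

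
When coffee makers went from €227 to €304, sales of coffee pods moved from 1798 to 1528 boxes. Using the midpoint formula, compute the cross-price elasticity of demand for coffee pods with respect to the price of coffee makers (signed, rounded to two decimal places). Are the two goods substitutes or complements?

-0.56; complements

%ΔQ_{coffee pods} = (1528 − 1798)/avg = -270/1663 = -0.162357…
%ΔP_{coffee makers} = (304 − 227)/avg = 77/265.5 = 0.290018…
E_cross = (-270/1663) / (77/265.5) = -0.5598…
E_cross < 0 ⇒ the goods are complements.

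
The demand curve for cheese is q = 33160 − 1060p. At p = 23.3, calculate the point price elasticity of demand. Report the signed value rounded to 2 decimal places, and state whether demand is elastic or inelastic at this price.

-2.92; elastic

dq/dp = −1060. At p = 23.3, q = 33160 − 1060(23.3) = 8462.
Ed = (dq/dp)·(p/q) = −1060 × (23.3/8462) = -2.9186…
|Ed| = 2.92 > 1, so demand is elastic.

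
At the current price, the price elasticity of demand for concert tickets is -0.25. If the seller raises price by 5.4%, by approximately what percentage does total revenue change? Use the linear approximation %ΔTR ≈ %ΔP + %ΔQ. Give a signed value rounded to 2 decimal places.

%ΔQ ≈ Ed × %ΔP = (-0.25) × (+5.4%) = -1.3500%
%ΔTR ≈ %ΔP + %ΔQ = (+5.4%) + (-1.3500%) = +4.0500%

+4.05%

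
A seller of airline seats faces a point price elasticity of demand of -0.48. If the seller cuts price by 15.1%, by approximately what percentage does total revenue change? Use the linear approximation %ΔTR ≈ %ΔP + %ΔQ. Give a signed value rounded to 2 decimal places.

%ΔQ ≈ Ed × %ΔP = (-0.48) × (-15.1%) = +7.2480%
%ΔTR ≈ %ΔP + %ΔQ = (-15.1%) + (+7.2480%) = -7.8520%

-7.85%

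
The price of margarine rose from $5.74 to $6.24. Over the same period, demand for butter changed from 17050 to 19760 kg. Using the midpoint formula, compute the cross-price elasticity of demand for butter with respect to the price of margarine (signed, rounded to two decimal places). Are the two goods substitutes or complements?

1.76; substitutes

%ΔQ_{butter} = (19760 − 17050)/avg = 2710/18405 = 0.147242…
%ΔP_{margarine} = (6.24 − 5.74)/avg = 0.5/5.99 = 0.083472…
E_cross = (2710/18405) / (0.5/5.99) = 1.7639…
E_cross > 0 ⇒ the goods are substitutes.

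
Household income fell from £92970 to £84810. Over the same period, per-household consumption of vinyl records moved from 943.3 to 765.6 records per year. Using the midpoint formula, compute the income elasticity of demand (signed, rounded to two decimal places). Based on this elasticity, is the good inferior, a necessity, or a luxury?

%ΔQ = (765.6 − 943.3)/[( 943.3 + 765.6)/2] = -177.7/854.45 = -0.207970…
%ΔIncome = (84810 − 92970)/[( 92970 + 84810)/2] = -8160/88890 = -0.091798…
E_income = (-177.7/854.45) / (-8160/88890) = 2.2654…
E_income > 1 ⇒ normal good, luxury.

2.27; luxury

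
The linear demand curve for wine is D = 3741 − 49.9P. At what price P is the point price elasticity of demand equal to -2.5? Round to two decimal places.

Ed = −49.9P/(3741 − 49.9P). Set this equal to -2.5:
49.9P = 2.5·(3741 − 49.9P) ⇒ 49.9P(1 + 2.5) = 2.5·3741
P = 2.5·3741 / (49.9·3.5) = 53.5499…

53.55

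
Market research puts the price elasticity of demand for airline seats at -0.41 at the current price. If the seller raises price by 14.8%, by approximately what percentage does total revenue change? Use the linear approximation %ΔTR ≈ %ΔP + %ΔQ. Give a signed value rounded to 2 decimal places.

%ΔQ ≈ Ed × %ΔP = (-0.41) × (+14.8%) = -6.0680%
%ΔTR ≈ %ΔP + %ΔQ = (+14.8%) + (-6.0680%) = +8.7320%

+8.73%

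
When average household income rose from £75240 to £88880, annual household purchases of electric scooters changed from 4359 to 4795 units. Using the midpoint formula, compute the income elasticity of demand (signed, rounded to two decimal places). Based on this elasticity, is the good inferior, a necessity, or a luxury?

0.57; necessity

%ΔQ = (4795 − 4359)/[( 4359 + 4795)/2] = 436/4577 = 0.095258…
%ΔIncome = (88880 − 75240)/[( 75240 + 88880)/2] = 13640/82060 = 0.166219…
E_income = (436/4577) / (13640/82060) = 0.5730…
0 < E_income < 1 ⇒ normal good, necessity.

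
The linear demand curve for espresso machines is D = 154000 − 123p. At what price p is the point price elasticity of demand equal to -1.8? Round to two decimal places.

804.88

Ed = −123p/(154000 − 123p). Set this equal to -1.8:
123p = 1.8·(154000 − 123p) ⇒ 123p(1 + 1.8) = 1.8·154000
p = 1.8·154000 / (123·2.8) = 804.8780…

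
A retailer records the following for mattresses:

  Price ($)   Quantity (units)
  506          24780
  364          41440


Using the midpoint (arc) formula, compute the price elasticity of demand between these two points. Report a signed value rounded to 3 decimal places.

%ΔQ = (41440 − 24780) / [(24780 + 41440)/2] = 16660/33110 = 0.503171…
%ΔP = (364 − 506) / [(506 + 364)/2] = -142/435 = -0.326436…
Arc Ed = %ΔQ / %ΔP = (16660/33110) / (-142/435) = -1.54140…

-1.541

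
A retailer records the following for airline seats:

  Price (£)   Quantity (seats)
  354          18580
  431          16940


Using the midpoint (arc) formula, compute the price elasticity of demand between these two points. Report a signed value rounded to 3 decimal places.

-0.471

%ΔQ = (16940 − 18580) / [(18580 + 16940)/2] = -1640/17760 = -0.092342…
%ΔP = (431 − 354) / [(354 + 431)/2] = 77/392.5 = 0.196178…
Arc Ed = %ΔQ / %ΔP = (-1640/17760) / (77/392.5) = -0.47070…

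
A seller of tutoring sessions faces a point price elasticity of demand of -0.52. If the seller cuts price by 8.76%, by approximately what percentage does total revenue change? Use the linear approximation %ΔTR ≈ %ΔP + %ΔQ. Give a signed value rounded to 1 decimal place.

-4.2%

%ΔQ ≈ Ed × %ΔP = (-0.52) × (-8.76%) = +4.5552%
%ΔTR ≈ %ΔP + %ΔQ = (-8.76%) + (+4.5552%) = -4.2048%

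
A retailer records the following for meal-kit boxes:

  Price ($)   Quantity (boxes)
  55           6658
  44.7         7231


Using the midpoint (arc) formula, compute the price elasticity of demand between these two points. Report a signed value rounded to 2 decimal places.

%ΔQ = (7231 − 6658) / [(6658 + 7231)/2] = 573/6944.5 = 0.082511…
%ΔP = (44.7 − 55) / [(55 + 44.7)/2] = -10.3/49.85 = -0.206619…
Arc Ed = %ΔQ / %ΔP = (573/6944.5) / (-10.3/49.85) = -0.3993…

-0.40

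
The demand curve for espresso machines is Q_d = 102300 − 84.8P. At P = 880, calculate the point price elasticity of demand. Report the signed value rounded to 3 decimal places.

-2.696

dQ_d/dP = −84.8. At P = 880, Q_d = 102300 − 84.8(880) = 27676.
Ed = (dQ_d/dP)·(P/Q_d) = −84.8 × (880/27676) = -2.69634…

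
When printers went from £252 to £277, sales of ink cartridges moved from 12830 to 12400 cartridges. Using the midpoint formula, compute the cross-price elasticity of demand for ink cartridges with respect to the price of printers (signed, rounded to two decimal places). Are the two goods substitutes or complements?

%ΔQ_{ink cartridges} = (12400 − 12830)/avg = -430/12615 = -0.034086…
%ΔP_{printers} = (277 − 252)/avg = 25/264.5 = 0.094517…
E_cross = (-430/12615) / (25/264.5) = -0.3606…
E_cross < 0 ⇒ the goods are complements.

-0.36; complements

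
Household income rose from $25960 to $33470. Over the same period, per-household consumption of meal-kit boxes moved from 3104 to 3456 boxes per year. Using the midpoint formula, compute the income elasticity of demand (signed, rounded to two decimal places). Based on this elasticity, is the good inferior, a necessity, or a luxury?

0.42; necessity

%ΔQ = (3456 − 3104)/[( 3104 + 3456)/2] = 352/3280 = 0.107317…
%ΔIncome = (33470 − 25960)/[( 25960 + 33470)/2] = 7510/29715 = 0.252734…
E_income = (352/3280) / (7510/29715) = 0.4246…
0 < E_income < 1 ⇒ normal good, necessity.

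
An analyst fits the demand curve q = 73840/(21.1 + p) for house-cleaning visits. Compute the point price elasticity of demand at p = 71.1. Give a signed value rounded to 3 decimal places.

-0.771

dq/dp = −73840/(21.1 + p)² = -8.6862. At p = 71.1, q = 800.868.
Ed = (dq/dp)·(p/q) = (-8.6862) × (71.1/800.868) = -0.77114…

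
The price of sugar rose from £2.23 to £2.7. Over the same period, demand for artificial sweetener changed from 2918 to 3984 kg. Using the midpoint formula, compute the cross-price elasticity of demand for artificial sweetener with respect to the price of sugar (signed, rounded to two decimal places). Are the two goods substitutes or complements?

1.62; substitutes

%ΔQ_{artificial sweetener} = (3984 − 2918)/avg = 1066/3451 = 0.308895…
%ΔP_{sugar} = (2.7 − 2.23)/avg = 0.47/2.465 = 0.190669…
E_cross = (1066/3451) / (0.47/2.465) = 1.6200…
E_cross > 0 ⇒ the goods are substitutes.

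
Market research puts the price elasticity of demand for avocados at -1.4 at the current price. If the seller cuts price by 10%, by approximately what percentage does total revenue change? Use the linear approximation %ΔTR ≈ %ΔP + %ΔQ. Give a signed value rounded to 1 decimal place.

%ΔQ ≈ Ed × %ΔP = (-1.4) × (-10%) = +14.0000%
%ΔTR ≈ %ΔP + %ΔQ = (-10%) + (+14.0000%) = +4.0000%

+4.0%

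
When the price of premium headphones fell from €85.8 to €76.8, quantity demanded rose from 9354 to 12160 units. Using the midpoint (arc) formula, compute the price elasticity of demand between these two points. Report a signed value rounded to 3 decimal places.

%ΔQ = (12160 − 9354) / [(9354 + 12160)/2] = 2806/10757 = 0.260853…
%ΔP = (76.8 − 85.8) / [(85.8 + 76.8)/2] = -9/81.3 = -0.110701…
Arc Ed = %ΔQ / %ΔP = (2806/10757) / (-9/81.3) = -2.35637…

-2.356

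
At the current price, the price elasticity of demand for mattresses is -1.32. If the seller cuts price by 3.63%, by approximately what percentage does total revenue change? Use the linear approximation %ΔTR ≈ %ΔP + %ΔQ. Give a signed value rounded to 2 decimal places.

+1.16%

%ΔQ ≈ Ed × %ΔP = (-1.32) × (-3.63%) = +4.7916%
%ΔTR ≈ %ΔP + %ΔQ = (-3.63%) + (+4.7916%) = +1.1616%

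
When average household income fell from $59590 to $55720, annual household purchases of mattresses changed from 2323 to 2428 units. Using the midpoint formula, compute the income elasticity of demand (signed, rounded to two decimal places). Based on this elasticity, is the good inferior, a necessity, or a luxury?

%ΔQ = (2428 − 2323)/[( 2323 + 2428)/2] = 105/2375.5 = 0.044201…
%ΔIncome = (55720 − 59590)/[( 59590 + 55720)/2] = -3870/57655 = -0.067123…
E_income = (105/2375.5) / (-3870/57655) = -0.6585…
E_income < 0 ⇒ inferior good.

-0.66; inferior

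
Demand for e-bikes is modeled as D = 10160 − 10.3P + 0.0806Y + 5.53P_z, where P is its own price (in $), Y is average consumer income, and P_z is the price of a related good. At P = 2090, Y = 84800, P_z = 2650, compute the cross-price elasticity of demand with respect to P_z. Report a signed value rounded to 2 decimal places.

At the given values, D = 10160 − 10.3(2090) + 0.0806(84800) + 5.53(2650) = 10122.38.
∂D/∂P_z = 5.53.
E = (5.53) × (2650/10122.38) = 1.4477…

1.45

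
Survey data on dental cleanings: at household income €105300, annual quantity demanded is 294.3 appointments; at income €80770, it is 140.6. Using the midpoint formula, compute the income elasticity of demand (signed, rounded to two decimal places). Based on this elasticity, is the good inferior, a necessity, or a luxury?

2.68; luxury

%ΔQ = (140.6 − 294.3)/[( 294.3 + 140.6)/2] = -153.7/217.45 = -0.706829…
%ΔIncome = (80770 − 105300)/[( 105300 + 80770)/2] = -24530/93035 = -0.263664…
E_income = (-153.7/217.45) / (-24530/93035) = 2.6807…
E_income > 1 ⇒ normal good, luxury.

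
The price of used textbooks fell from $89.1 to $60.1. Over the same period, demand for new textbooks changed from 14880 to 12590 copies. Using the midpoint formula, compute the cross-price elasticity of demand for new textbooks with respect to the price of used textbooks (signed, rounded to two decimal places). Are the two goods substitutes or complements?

%ΔQ_{new textbooks} = (12590 − 14880)/avg = -2290/13735 = -0.166727…
%ΔP_{used textbooks} = (60.1 − 89.1)/avg = -29/74.6 = -0.388739…
E_cross = (-2290/13735) / (-29/74.6) = 0.4288…
E_cross > 0 ⇒ the goods are substitutes.

0.43; substitutes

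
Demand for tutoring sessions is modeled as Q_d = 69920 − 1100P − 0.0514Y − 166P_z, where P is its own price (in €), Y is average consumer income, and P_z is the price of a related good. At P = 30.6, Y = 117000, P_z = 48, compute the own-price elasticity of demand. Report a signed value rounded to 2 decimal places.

-1.51

At the given values, Q_d = 69920 − 1100(30.6) − 0.0514(117000) − 166(48) = 22278.2.
∂Q_d/∂P = −1100.
E = (-1100) × (30.6/22278.2) = -1.5108…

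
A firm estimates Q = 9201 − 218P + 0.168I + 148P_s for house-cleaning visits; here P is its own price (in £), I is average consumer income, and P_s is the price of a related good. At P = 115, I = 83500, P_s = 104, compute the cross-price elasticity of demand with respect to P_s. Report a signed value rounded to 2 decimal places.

1.14

At the given values, Q = 9201 − 218(115) + 0.168(83500) + 148(104) = 13551.
∂Q/∂P_s = 148.
E = (148) × (104/13551) = 1.1358…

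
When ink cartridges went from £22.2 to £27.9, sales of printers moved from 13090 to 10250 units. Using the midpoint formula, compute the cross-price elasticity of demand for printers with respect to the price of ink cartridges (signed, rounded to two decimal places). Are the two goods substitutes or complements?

-1.07; complements

%ΔQ_{printers} = (10250 − 13090)/avg = -2840/11670 = -0.243359…
%ΔP_{ink cartridges} = (27.9 − 22.2)/avg = 5.7/25.05 = 0.227544…
E_cross = (-2840/11670) / (5.7/25.05) = -1.0694…
E_cross < 0 ⇒ the goods are complements.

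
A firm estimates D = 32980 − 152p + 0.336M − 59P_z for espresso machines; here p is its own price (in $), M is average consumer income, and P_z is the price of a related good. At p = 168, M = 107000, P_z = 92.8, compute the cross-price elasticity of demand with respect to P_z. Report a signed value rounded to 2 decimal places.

At the given values, D = 32980 − 152(168) + 0.336(107000) − 59(92.8) = 37920.8.
∂D/∂P_z = -59.
E = (-59) × (92.8/37920.8) = -0.1443…

-0.14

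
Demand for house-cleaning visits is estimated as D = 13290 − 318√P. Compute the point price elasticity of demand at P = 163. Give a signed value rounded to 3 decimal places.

-0.220

dD/dP = −318/(2√P) = -12.4538. At P = 163, D = 9230.05.
Ed = (dD/dP)·(P/D) = (-12.4538) × (163/9230.05) = -0.21993…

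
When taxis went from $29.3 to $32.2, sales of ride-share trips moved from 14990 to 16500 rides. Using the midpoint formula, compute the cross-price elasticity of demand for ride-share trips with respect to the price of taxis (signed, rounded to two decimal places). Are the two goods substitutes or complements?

1.02; substitutes

%ΔQ_{ride-share trips} = (16500 − 14990)/avg = 1510/15745 = 0.095903…
%ΔP_{taxis} = (32.2 − 29.3)/avg = 2.9/30.75 = 0.094308…
E_cross = (1510/15745) / (2.9/30.75) = 1.0169…
E_cross > 0 ⇒ the goods are substitutes.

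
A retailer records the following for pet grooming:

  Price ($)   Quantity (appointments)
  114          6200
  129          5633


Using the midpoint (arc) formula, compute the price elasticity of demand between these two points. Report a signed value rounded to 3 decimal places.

-0.776

%ΔQ = (5633 − 6200) / [(6200 + 5633)/2] = -567/5916.5 = -0.095833…
%ΔP = (129 − 114) / [(114 + 129)/2] = 15/121.5 = 0.123456…
Arc Ed = %ΔQ / %ΔP = (-567/5916.5) / (15/121.5) = -0.77625…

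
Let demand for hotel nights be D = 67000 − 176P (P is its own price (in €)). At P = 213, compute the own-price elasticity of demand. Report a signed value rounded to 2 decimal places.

At the given values, D = 67000 − 176(213) = 29512.
∂D/∂P = −176.
E = (-176) × (213/29512) = -1.2702…

-1.27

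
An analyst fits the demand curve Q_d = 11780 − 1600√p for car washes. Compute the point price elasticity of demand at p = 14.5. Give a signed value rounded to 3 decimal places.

dQ_d/dp = −1600/(2√p) = -210.09. At p = 14.5, Q_d = 5687.38.
Ed = (dQ_d/dp)·(p/Q_d) = (-210.09) × (14.5/5687.38) = -0.53562…

-0.536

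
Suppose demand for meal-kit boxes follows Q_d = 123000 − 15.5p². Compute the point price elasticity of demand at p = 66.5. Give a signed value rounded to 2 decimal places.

-2.52

dQ_d/dp = −2·15.5·p = -2061.5. At p = 66.5, Q_d = 54455.125.
Ed = (dQ_d/dp)·(p/Q_d) = (-2061.5) × (66.5/54455.125) = -2.5174…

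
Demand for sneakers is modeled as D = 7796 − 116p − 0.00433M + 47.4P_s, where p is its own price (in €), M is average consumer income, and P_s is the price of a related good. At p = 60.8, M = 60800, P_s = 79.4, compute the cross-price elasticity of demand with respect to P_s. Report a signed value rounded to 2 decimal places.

0.89

At the given values, D = 7796 − 116(60.8) − 0.00433(60800) + 47.4(79.4) = 4243.496.
∂D/∂P_s = 47.4.
E = (47.4) × (79.4/4243.496) = 0.8869…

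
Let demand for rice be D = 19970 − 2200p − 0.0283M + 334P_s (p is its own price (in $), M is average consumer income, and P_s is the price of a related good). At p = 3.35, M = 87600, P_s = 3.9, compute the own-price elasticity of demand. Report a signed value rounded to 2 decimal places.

At the given values, D = 19970 − 2200(3.35) − 0.0283(87600) + 334(3.9) = 11423.52.
∂D/∂p = −2200.
E = (-2200) × (3.35/11423.52) = -0.6451…

-0.65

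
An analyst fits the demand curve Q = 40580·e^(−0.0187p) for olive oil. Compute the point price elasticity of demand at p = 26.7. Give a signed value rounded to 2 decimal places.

-0.50

dQ/dp = −0.0187·Q = -460.59. At p = 26.7, Q = 24630.5.
Ed = (dQ/dp)·(p/Q) = (-460.59) × (26.7/24630.5) = -0.4992…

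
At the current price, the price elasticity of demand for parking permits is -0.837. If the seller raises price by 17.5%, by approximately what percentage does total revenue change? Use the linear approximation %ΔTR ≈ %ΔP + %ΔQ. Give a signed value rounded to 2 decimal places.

+2.85%

%ΔQ ≈ Ed × %ΔP = (-0.837) × (+17.5%) = -14.6475%
%ΔTR ≈ %ΔP + %ΔQ = (+17.5%) + (-14.6475%) = +2.8525%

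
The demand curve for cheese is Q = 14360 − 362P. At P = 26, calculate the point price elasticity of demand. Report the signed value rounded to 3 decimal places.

dQ/dP = −362. At P = 26, Q = 14360 − 362(26) = 4948.
Ed = (dQ/dP)·(P/Q) = −362 × (26/4948) = -1.90218…

-1.902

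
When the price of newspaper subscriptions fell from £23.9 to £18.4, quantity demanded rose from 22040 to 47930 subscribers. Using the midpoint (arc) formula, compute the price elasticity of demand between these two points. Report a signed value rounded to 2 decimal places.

%ΔQ = (47930 − 22040) / [(22040 + 47930)/2] = 25890/34985 = 0.740031…
%ΔP = (18.4 − 23.9) / [(23.9 + 18.4)/2] = -5.5/21.15 = -0.260047…
Arc Ed = %ΔQ / %ΔP = (25890/34985) / (-5.5/21.15) = -2.8457…

-2.85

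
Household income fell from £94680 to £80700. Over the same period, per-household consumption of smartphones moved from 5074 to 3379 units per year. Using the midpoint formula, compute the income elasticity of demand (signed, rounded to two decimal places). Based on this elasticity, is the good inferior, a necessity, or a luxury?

2.52; luxury

%ΔQ = (3379 − 5074)/[( 5074 + 3379)/2] = -1695/4226.5 = -0.401041…
%ΔIncome = (80700 − 94680)/[( 94680 + 80700)/2] = -13980/87690 = -0.159425…
E_income = (-1695/4226.5) / (-13980/87690) = 2.5155…
E_income > 1 ⇒ normal good, luxury.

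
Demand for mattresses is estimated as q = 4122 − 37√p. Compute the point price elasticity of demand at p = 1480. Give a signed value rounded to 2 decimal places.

-0.26

dq/dp = −37/(2√p) = -0.480885. At p = 1480, q = 2698.58.
Ed = (dq/dp)·(p/q) = (-0.480885) × (1480/2698.58) = -0.2637…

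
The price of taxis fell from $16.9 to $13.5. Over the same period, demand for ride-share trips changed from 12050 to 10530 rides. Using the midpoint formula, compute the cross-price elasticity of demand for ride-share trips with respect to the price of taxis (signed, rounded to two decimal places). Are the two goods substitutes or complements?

0.60; substitutes

%ΔQ_{ride-share trips} = (10530 − 12050)/avg = -1520/11290 = -0.134632…
%ΔP_{taxis} = (13.5 − 16.9)/avg = -3.4/15.2 = -0.223684…
E_cross = (-1520/11290) / (-3.4/15.2) = 0.6018…
E_cross > 0 ⇒ the goods are substitutes.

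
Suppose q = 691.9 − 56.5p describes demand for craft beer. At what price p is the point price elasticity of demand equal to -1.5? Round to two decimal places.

7.35

Ed = −56.5p/(691.9 − 56.5p). Set this equal to -1.5:
56.5p = 1.5·(691.9 − 56.5p) ⇒ 56.5p(1 + 1.5) = 1.5·691.9
p = 1.5·691.9 / (56.5·2.5) = 7.3476…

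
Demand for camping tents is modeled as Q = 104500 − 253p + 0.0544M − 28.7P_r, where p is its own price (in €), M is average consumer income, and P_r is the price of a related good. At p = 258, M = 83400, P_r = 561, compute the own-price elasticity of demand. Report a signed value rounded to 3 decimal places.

-2.360

At the given values, Q = 104500 − 253(258) + 0.0544(83400) − 28.7(561) = 27662.26.
∂Q/∂p = −253.
E = (-253) × (258/27662.26) = -2.35967…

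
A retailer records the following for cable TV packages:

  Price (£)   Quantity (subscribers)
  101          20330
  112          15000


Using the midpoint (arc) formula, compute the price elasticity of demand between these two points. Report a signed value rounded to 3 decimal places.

%ΔQ = (15000 − 20330) / [(20330 + 15000)/2] = -5330/17665 = -0.301726…
%ΔP = (112 − 101) / [(101 + 112)/2] = 11/106.5 = 0.103286…
Arc Ed = %ΔQ / %ΔP = (-5330/17665) / (11/106.5) = -2.92126…

-2.921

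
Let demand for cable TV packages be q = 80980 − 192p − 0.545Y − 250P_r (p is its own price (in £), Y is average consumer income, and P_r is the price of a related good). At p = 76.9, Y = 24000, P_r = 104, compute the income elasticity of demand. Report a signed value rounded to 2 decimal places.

At the given values, q = 80980 − 192(76.9) − 0.545(24000) − 250(104) = 27135.2.
∂q/∂Y = -0.545.
E = (-0.545) × (24000/27135.2) = -0.4820…

-0.48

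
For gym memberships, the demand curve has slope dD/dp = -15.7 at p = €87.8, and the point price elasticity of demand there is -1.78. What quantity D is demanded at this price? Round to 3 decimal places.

774.416

Ed = (dD/dp)·(p/D) ⇒ D = (dD/dp)·p/Ed = (-15.7)·87.8/(-1.78) = 774.41573…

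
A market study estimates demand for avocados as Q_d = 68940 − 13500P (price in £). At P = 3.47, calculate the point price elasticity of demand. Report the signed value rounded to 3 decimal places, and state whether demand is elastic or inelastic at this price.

dQ_d/dP = −13500. At P = 3.47, Q_d = 68940 − 13500(3.47) = 22095.
Ed = (dQ_d/dP)·(P/Q_d) = −13500 × (3.47/22095) = -2.12016…
|Ed| = 2.120 > 1, so demand is elastic.

-2.120; elastic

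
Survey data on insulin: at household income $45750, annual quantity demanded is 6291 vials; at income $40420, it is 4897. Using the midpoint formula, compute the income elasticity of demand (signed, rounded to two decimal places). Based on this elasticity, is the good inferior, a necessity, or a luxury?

%ΔQ = (4897 − 6291)/[( 6291 + 4897)/2] = -1394/5594 = -0.249195…
%ΔIncome = (40420 − 45750)/[( 45750 + 40420)/2] = -5330/43085 = -0.123708…
E_income = (-1394/5594) / (-5330/43085) = 2.0143…
E_income > 1 ⇒ normal good, luxury.

2.01; luxury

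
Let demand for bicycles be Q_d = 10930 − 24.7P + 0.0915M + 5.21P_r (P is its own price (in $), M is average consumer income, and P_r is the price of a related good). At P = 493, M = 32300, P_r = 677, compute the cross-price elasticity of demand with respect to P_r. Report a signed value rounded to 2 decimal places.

At the given values, Q_d = 10930 − 24.7(493) + 0.0915(32300) + 5.21(677) = 5235.52.
∂Q_d/∂P_r = 5.21.
E = (5.21) × (677/5235.52) = 0.6737…

0.67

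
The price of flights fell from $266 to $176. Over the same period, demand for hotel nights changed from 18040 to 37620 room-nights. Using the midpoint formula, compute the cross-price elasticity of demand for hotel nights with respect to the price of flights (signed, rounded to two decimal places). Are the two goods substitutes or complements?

%ΔQ_{hotel nights} = (37620 − 18040)/avg = 19580/27830 = 0.703557…
%ΔP_{flights} = (176 − 266)/avg = -90/221 = -0.407239…
E_cross = (19580/27830) / (-90/221) = -1.7276…
E_cross < 0 ⇒ the goods are complements.

-1.73; complements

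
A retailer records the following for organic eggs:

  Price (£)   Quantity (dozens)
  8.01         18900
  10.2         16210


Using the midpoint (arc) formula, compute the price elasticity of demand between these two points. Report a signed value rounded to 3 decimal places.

-0.637

%ΔQ = (16210 − 18900) / [(18900 + 16210)/2] = -2690/17555 = -0.153232…
%ΔP = (10.2 − 8.01) / [(8.01 + 10.2)/2] = 2.19/9.105 = 0.240527…
Arc Ed = %ΔQ / %ΔP = (-2690/17555) / (2.19/9.105) = -0.63707…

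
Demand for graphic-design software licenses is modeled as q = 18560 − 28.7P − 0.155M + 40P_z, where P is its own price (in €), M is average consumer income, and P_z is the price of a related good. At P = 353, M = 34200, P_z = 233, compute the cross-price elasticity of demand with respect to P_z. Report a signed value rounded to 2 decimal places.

At the given values, q = 18560 − 28.7(353) − 0.155(34200) + 40(233) = 12447.9.
∂q/∂P_z = 40.
E = (40) × (233/12447.9) = 0.7487…

0.75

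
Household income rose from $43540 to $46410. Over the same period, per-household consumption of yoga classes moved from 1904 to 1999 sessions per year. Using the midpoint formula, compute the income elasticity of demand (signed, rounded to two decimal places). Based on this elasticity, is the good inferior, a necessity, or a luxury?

%ΔQ = (1999 − 1904)/[( 1904 + 1999)/2] = 95/1951.5 = 0.048680…
%ΔIncome = (46410 − 43540)/[( 43540 + 46410)/2] = 2870/44975 = 0.063813…
E_income = (95/1951.5) / (2870/44975) = 0.7628…
0 < E_income < 1 ⇒ normal good, necessity.

0.76; necessity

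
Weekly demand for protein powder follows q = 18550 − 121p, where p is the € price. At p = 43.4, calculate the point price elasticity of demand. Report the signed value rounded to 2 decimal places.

dq/dp = −121. At p = 43.4, q = 18550 − 121(43.4) = 13298.6.
Ed = (dq/dp)·(p/q) = −121 × (43.4/13298.6) = -0.3948…

-0.39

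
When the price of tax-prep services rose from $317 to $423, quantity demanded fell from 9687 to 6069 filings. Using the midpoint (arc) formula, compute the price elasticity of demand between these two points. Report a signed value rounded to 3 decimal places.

%ΔQ = (6069 − 9687) / [(9687 + 6069)/2] = -3618/7878 = -0.459253…
%ΔP = (423 − 317) / [(317 + 423)/2] = 106/370 = 0.286486…
Arc Ed = %ΔQ / %ΔP = (-3618/7878) / (106/370) = -1.60305…

-1.603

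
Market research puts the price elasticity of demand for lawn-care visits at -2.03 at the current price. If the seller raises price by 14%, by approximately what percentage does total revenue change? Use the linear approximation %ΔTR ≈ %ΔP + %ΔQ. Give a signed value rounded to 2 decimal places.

-14.42%

%ΔQ ≈ Ed × %ΔP = (-2.03) × (+14%) = -28.4200%
%ΔTR ≈ %ΔP + %ΔQ = (+14%) + (-28.4200%) = -14.4200%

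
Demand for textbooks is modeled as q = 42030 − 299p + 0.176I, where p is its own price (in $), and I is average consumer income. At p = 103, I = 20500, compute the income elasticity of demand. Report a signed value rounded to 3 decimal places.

At the given values, q = 42030 − 299(103) + 0.176(20500) = 14841.
∂q/∂I = 0.176.
E = (0.176) × (20500/14841) = 0.24311…

0.243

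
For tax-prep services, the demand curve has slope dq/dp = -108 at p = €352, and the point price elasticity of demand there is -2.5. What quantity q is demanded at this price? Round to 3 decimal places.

Ed = (dq/dp)·(p/q) ⇒ q = (dq/dp)·p/Ed = (-108)·352/(-2.5) = 15206.4

15206.400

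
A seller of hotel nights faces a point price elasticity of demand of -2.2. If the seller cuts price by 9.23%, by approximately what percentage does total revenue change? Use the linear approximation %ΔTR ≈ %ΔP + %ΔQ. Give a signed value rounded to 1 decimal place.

+11.1%

%ΔQ ≈ Ed × %ΔP = (-2.2) × (-9.23%) = +20.3060%
%ΔTR ≈ %ΔP + %ΔQ = (-9.23%) + (+20.3060%) = +11.0760%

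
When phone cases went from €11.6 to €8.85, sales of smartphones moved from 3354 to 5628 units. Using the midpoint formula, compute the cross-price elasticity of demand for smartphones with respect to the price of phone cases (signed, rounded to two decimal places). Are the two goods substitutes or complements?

-1.88; complements

%ΔQ_{smartphones} = (5628 − 3354)/avg = 2274/4491 = 0.506346…
%ΔP_{phone cases} = (8.85 − 11.6)/avg = -2.75/10.225 = -0.268948…
E_cross = (2274/4491) / (-2.75/10.225) = -1.8826…
E_cross < 0 ⇒ the goods are complements.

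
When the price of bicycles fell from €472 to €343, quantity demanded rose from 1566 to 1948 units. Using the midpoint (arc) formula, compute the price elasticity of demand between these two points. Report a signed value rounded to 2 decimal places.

%ΔQ = (1948 − 1566) / [(1566 + 1948)/2] = 382/1757 = 0.217416…
%ΔP = (343 − 472) / [(472 + 343)/2] = -129/407.5 = -0.316564…
Arc Ed = %ΔQ / %ΔP = (382/1757) / (-129/407.5) = -0.6867…

-0.69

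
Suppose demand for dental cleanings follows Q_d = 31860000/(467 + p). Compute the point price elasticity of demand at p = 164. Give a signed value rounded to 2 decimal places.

dQ_d/dp = −31860000/(467 + p)² = -80.0179. At p = 164, Q_d = 50491.3.
Ed = (dQ_d/dp)·(p/Q_d) = (-80.0179) × (164/50491.3) = -0.2599…

-0.26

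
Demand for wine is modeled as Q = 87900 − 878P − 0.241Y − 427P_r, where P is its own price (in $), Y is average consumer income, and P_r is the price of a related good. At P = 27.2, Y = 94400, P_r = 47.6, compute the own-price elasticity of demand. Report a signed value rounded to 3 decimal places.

-1.140

At the given values, Q = 87900 − 878(27.2) − 0.241(94400) − 427(47.6) = 20942.8.
∂Q/∂P = −878.
E = (-878) × (27.2/20942.8) = -1.14032…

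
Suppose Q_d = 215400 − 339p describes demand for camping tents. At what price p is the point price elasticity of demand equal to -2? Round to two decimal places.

Ed = −339p/(215400 − 339p). Set this equal to -2:
339p = 2·(215400 − 339p) ⇒ 339p(1 + 2) = 2·215400
p = 2·215400 / (339·3) = 423.5988…

423.60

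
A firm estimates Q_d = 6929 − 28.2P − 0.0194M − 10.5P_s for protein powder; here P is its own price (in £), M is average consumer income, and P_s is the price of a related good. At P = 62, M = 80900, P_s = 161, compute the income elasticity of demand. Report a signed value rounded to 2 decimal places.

At the given values, Q_d = 6929 − 28.2(62) − 0.0194(80900) − 10.5(161) = 1920.64.
∂Q_d/∂M = -0.0194.
E = (-0.0194) × (80900/1920.64) = -0.8171…

-0.82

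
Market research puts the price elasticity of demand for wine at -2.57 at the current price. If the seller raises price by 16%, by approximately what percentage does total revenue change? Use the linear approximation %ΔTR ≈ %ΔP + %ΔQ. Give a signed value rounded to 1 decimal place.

%ΔQ ≈ Ed × %ΔP = (-2.57) × (+16%) = -41.1200%
%ΔTR ≈ %ΔP + %ΔQ = (+16%) + (-41.1200%) = -25.1200%

-25.1%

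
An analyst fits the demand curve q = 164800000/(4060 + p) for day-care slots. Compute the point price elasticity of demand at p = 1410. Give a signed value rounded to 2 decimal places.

dq/dp = −164800000/(4060 + p)² = -5.50786. At p = 1410, q = 30128.
Ed = (dq/dp)·(p/q) = (-5.50786) × (1410/30128) = -0.2577…

-0.26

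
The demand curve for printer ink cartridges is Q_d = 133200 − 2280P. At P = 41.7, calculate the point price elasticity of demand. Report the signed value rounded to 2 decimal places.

-2.49

dQ_d/dP = −2280. At P = 41.7, Q_d = 133200 − 2280(41.7) = 38124.
Ed = (dQ_d/dP)·(P/Q_d) = −2280 × (41.7/38124) = -2.4938…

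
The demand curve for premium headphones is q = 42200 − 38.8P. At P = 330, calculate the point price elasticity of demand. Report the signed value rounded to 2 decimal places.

-0.44

dq/dP = −38.8. At P = 330, q = 42200 − 38.8(330) = 29396.
Ed = (dq/dP)·(P/q) = −38.8 × (330/29396) = -0.4355…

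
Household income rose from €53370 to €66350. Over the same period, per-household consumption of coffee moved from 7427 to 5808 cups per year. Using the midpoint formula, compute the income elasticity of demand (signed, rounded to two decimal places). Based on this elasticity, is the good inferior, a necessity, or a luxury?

%ΔQ = (5808 − 7427)/[( 7427 + 5808)/2] = -1619/6617.5 = -0.244654…
%ΔIncome = (66350 − 53370)/[( 53370 + 66350)/2] = 12980/59860 = 0.216839…
E_income = (-1619/6617.5) / (12980/59860) = -1.1282…
E_income < 0 ⇒ inferior good.

-1.13; inferior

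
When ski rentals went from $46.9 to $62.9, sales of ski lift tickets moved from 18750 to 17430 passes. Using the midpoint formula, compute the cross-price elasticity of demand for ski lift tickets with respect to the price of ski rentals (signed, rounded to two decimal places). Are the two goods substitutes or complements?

-0.25; complements

%ΔQ_{ski lift tickets} = (17430 − 18750)/avg = -1320/18090 = -0.072968…
%ΔP_{ski rentals} = (62.9 − 46.9)/avg = 16/54.9 = 0.291438…
E_cross = (-1320/18090) / (16/54.9) = -0.2503…
E_cross < 0 ⇒ the goods are complements.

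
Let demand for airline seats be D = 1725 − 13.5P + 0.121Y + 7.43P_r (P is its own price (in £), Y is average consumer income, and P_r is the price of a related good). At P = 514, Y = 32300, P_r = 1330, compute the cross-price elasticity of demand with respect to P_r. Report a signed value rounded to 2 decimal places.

1.15

At the given values, D = 1725 − 13.5(514) + 0.121(32300) + 7.43(1330) = 8576.2.
∂D/∂P_r = 7.43.
E = (7.43) × (1330/8576.2) = 1.1522…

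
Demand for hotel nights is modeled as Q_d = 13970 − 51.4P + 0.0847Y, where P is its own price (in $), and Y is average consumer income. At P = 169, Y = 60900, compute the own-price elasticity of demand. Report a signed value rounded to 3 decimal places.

-0.832

At the given values, Q_d = 13970 − 51.4(169) + 0.0847(60900) = 10441.63.
∂Q_d/∂P = −51.4.
E = (-51.4) × (169/10441.63) = -0.83191…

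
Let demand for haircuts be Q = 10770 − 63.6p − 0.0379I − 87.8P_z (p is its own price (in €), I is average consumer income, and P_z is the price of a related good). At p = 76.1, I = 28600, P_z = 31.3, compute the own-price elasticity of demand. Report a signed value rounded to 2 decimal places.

At the given values, Q = 10770 − 63.6(76.1) − 0.0379(28600) − 87.8(31.3) = 2097.96.
∂Q/∂p = −63.6.
E = (-63.6) × (76.1/2097.96) = -2.3069…

-2.31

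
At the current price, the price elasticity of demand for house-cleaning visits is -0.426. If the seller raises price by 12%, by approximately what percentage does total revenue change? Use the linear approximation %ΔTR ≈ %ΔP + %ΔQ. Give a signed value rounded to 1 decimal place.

%ΔQ ≈ Ed × %ΔP = (-0.426) × (+12%) = -5.1120%
%ΔTR ≈ %ΔP + %ΔQ = (+12%) + (-5.1120%) = +6.8880%

+6.9%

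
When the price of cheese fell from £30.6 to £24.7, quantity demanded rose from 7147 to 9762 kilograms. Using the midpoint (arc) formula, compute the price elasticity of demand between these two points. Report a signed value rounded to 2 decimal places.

-1.45

%ΔQ = (9762 − 7147) / [(7147 + 9762)/2] = 2615/8454.5 = 0.309302…
%ΔP = (24.7 − 30.6) / [(30.6 + 24.7)/2] = -5.9/27.65 = -0.213381…
Arc Ed = %ΔQ / %ΔP = (2615/8454.5) / (-5.9/27.65) = -1.4495…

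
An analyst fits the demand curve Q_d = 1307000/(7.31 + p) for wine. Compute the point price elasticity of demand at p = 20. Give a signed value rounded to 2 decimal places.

-0.73

dQ_d/dp = −1307000/(7.31 + p)² = -1752.4. At p = 20, Q_d = 47857.9.
Ed = (dQ_d/dp)·(p/Q_d) = (-1752.4) × (20/47857.9) = -0.7323…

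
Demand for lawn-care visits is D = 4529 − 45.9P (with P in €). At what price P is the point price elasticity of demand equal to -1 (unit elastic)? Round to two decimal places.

Ed = −45.9P/(4529 − 45.9P). Set this equal to -1:
45.9P = 1·(4529 − 45.9P) ⇒ 45.9P(1 + 1) = 1·4529
P = 1·4529 / (45.9·2) = 49.3355…

49.34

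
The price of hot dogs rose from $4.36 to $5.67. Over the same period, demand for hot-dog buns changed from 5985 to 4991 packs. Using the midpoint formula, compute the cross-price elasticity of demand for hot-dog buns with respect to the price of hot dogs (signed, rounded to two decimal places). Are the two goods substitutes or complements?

-0.69; complements

%ΔQ_{hot-dog buns} = (4991 − 5985)/avg = -994/5488 = -0.181122…
%ΔP_{hot dogs} = (5.67 − 4.36)/avg = 1.31/5.015 = 0.261216…
E_cross = (-994/5488) / (1.31/5.015) = -0.6933…
E_cross < 0 ⇒ the goods are complements.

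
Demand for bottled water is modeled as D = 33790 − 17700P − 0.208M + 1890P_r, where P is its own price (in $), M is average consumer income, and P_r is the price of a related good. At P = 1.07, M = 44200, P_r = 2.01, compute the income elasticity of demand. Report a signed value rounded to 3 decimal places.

-0.972

At the given values, D = 33790 − 17700(1.07) − 0.208(44200) + 1890(2.01) = 9456.3.
∂D/∂M = -0.208.
E = (-0.208) × (44200/9456.3) = -0.97221…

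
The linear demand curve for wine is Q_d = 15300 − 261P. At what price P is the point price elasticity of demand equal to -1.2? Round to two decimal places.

31.97

Ed = −261P/(15300 − 261P). Set this equal to -1.2:
261P = 1.2·(15300 − 261P) ⇒ 261P(1 + 1.2) = 1.2·15300
P = 1.2·15300 / (261·2.2) = 31.9749…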